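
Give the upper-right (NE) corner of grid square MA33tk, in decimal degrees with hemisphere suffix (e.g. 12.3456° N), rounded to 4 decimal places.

86.5417° S, 67.6667° E

Field M=12, A=0: +12·20° lon, +0·10° lat → SW at lon 60°, lat -90°.
Square 3, 3: +3·2° lon, +3·1° lat → SW at lon 66°, lat -87°.
Subsquare t=19, k=10: +19·0.0833333° lon, +10·0.0416667° lat → SW at lon 67.5833°, lat -86.5833°.
Cell spans 0.0833333° lon × 0.0416667° lat. NE corner is SW corner plus one full cell.
latitude 86.5417° S, longitude 67.6667° E.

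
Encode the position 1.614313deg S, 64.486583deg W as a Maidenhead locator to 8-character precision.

Shift to the Maidenhead origin (180°W, 90°S): lon 115.51342, lat 88.38569.
Field (20°×10°, letters A–R): 115.51342/20 → 5 → F, 88.38569/10 → 8 → I; chars FI.
Square (2°×1°, digits 0–9): 15.51342/2 → 7, 8.38569/1 → 8; chars 78.
Subsquare (5′×2.5′, letters a–x): 1.51342/0.0833333 → 18 → s, 0.38569/0.0416667 → 9 → j; chars sj.
Extended square (30″×15″, digits 0–9): 0.01342/0.00833333 → 1, 0.01069/0.00416667 → 2; chars 12.

FI78sj12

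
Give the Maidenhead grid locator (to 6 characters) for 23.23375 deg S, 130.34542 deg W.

CG46ts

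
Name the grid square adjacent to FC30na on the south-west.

FB39mx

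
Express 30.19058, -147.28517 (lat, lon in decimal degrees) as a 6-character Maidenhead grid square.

BM60ie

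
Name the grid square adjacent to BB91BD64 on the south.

BB91bd63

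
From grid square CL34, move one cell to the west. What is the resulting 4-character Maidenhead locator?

CL24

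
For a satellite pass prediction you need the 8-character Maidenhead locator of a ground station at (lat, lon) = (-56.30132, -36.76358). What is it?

HD13oq87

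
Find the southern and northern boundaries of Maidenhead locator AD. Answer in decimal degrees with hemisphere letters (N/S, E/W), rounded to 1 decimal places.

Field A=0, D=3: +0·20° lon, +3·10° lat → SW at lon -180°, lat -60°.
Cell spans 20° lon × 10° lat.
south 60.0° S, north 50.0° S.

60.0° S, 50.0° S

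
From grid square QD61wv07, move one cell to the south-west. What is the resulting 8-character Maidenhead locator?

QD61vv96

Longitude extended square 0; −1 → -1, wraps to 9, carry into subsquare.
Longitude subsquare w = 22; −1 → 21 = v.
Latitude extended square 7; −1 → 6.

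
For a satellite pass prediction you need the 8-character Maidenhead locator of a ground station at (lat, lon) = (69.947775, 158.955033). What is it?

Add 180° to longitude and 90° to latitude: 338.95503, 159.94777.
Field (20°×10°, letters A–R): lon ⌊338.95503/20⌋ = 16 → Q; lat ⌊159.94777/10⌋ = 15 → P.
Square (2°×1°, digits 0–9): lon ⌊18.95503/2⌋ = 9; lat ⌊9.94777/1⌋ = 9.
Subsquare (5′×2.5′, letters a–x): lon ⌊0.95503/0.0833333⌋ = 11 → l; lat ⌊0.94777/0.0416667⌋ = 22 → w.
Extended square (30″×15″, digits 0–9): lon ⌊0.03837/0.00833333⌋ = 4; lat ⌊0.03111/0.00416667⌋ = 7.

QP99lw47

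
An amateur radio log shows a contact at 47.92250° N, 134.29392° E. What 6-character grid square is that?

PN77dw

Add 180° to longitude and 90° to latitude: 314.2939, 137.9225.
Field (20°×10°, letters A–R): lon ⌊314.2939/20⌋ = 15 → P; lat ⌊137.9225/10⌋ = 13 → N.
Square (2°×1°, digits 0–9): lon ⌊14.2939/2⌋ = 7; lat ⌊7.9225/1⌋ = 7.
Subsquare (5′×2.5′, letters a–x): lon ⌊0.2939/0.0833333⌋ = 3 → d; lat ⌊0.9225/0.0416667⌋ = 22 → w.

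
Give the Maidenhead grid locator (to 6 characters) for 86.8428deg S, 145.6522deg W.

BA73ed

Shift to the Maidenhead origin (180°W, 90°S): lon 34.3478, lat 3.1572.
Field: 34.3478/20 → 1 → B, 3.1572/10 → 0 → A; chars BA.
Square: 14.3478/2 → 7, 3.1572/1 → 3; chars 73.
Subsquare: 0.3478/0.0833333 → 4 → e, 0.1572/0.0416667 → 3 → d; chars ed.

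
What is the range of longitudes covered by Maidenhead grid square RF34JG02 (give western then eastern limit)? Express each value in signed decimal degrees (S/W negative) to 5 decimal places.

166.75000, 166.75833

Field R=17, F=5: +17·20° lon, +5·10° lat → SW at lon 160°, lat -40°.
Square 3, 4: +3·2° lon, +4·1° lat → SW at lon 166°, lat -36°.
Subsquare j=9, g=6: +9·0.0833333° lon, +6·0.0416667° lat → SW at lon 166.75°, lat -35.75°.
Extended square 0, 2: +0·0.00833333° lon, +2·0.00416667° lat → SW at lon 166.75°, lat -35.7417°.
Cell spans 0.00833333° lon × 0.00416667° lat.
west 166.75000, east 166.75833.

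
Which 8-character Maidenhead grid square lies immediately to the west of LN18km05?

Longitude extended square 0; −1 → -1, wraps to 9, carry into subsquare.
Longitude subsquare k = 10; −1 → 9 = j.
The latitude characters are unchanged.

LN18jm95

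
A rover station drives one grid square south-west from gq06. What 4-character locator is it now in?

FQ95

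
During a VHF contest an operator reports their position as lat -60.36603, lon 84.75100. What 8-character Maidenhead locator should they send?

NC29jp02

Shift to the Maidenhead origin (180°W, 90°S): lon 264.75100, lat 29.63397.
Field: 264.75100/20 → 13 → N, 29.63397/10 → 2 → C; chars NC.
Square: 4.75100/2 → 2, 9.63397/1 → 9; chars 29.
Subsquare: 0.75100/0.0833333 → 9 → j, 0.63397/0.0416667 → 15 → p; chars jp.
Extended square: 0.00100/0.00833333 → 0, 0.00897/0.00416667 → 2; chars 02.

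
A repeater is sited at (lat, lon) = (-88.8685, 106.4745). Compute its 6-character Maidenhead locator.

OA31fd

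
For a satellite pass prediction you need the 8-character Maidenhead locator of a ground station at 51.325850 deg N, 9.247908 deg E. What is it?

Add 180° to longitude and 90° to latitude: 189.24791, 141.32585.
Field (20°×10°, letters A–R): lon ⌊189.24791/20⌋ = 9 → J; lat ⌊141.32585/10⌋ = 14 → O.
Square (2°×1°, digits 0–9): lon ⌊9.24791/2⌋ = 4; lat ⌊1.32585/1⌋ = 1.
Subsquare (5′×2.5′, letters a–x): lon ⌊1.24791/0.0833333⌋ = 14 → o; lat ⌊0.32585/0.0416667⌋ = 7 → h.
Extended square (30″×15″, digits 0–9): lon ⌊0.08124/0.00833333⌋ = 9; lat ⌊0.03418/0.00416667⌋ = 8.

JO41oh98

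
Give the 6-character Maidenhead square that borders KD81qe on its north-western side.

Longitude subsquare q = 16; −1 → 15 = p.
Latitude subsquare e = 4; +1 → 5 = f.

KD81pf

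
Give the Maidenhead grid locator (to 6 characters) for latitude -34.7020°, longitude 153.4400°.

QF65rh

Add 180° to longitude and 90° to latitude: 333.4400, 55.2980.
Field: 333.4400/20 → 16 → Q, 55.2980/10 → 5 → F; chars QF.
Square: 13.4400/2 → 6, 5.2980/1 → 5; chars 65.
Subsquare: 1.4400/0.0833333 → 17 → r, 0.2980/0.0416667 → 7 → h; chars rh.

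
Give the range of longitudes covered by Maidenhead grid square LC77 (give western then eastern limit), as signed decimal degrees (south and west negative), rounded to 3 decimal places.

Field L=11, C=2: +11·20° lon, +2·10° lat → SW at lon 40°, lat -70°.
Square 7, 7: +7·2° lon, +7·1° lat → SW at lon 54°, lat -63°.
Cell spans 2° lon × 1° lat.
west 54.000, east 56.000.

54.000, 56.000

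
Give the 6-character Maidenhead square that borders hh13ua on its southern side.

Latitude subsquare a = 0; −1 → -1, wraps to 23 = x, carry into square.
Latitude square 3; −1 → 2.
The longitude characters are unchanged.

HH12ux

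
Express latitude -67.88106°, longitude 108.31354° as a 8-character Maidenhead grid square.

Shift to the Maidenhead origin (180°W, 90°S): lon 288.31354, lat 22.11894.
Field: 288.31354/20 → 14 → O, 22.11894/10 → 2 → C; chars OC.
Square: 8.31354/2 → 4, 2.11894/1 → 2; chars 42.
Subsquare: 0.31354/0.0833333 → 3 → d, 0.11894/0.0416667 → 2 → c; chars dc.
Extended square: 0.06354/0.00833333 → 7, 0.03561/0.00416667 → 8; chars 78.

OC42dc78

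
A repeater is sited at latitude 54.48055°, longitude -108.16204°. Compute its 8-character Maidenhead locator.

Add 180° to longitude and 90° to latitude: 71.83796, 144.48055.
Field: lon ⌊71.83796/20⌋ = 3 → D; lat ⌊144.48055/10⌋ = 14 → O.
Square: lon ⌊11.83796/2⌋ = 5; lat ⌊4.48055/1⌋ = 4.
Subsquare: lon ⌊1.83796/0.0833333⌋ = 22 → w; lat ⌊0.48055/0.0416667⌋ = 11 → l.
Extended square: lon ⌊0.00463/0.00833333⌋ = 0; lat ⌊0.02222/0.00416667⌋ = 5.

DO54wl05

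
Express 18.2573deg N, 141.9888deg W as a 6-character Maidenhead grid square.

BK98ag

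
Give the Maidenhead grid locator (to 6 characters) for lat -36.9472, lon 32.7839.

KF63jb

Offset from 180°W / 90°S: lon 212.7839°, lat 53.0528°.
Field (20°×10°, letters A–R): 212.7839/20 → 10 → K, 53.0528/10 → 5 → F; chars KF.
Square (2°×1°, digits 0–9): 12.7839/2 → 6, 3.0528/1 → 3; chars 63.
Subsquare (5′×2.5′, letters a–x): 0.7839/0.0833333 → 9 → j, 0.0528/0.0416667 → 1 → b; chars jb.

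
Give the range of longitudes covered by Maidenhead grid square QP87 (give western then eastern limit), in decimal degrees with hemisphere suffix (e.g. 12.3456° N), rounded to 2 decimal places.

Field Q=16, P=15: +16·20° lon, +15·10° lat → SW at lon 140°, lat 60°.
Square 8, 7: +8·2° lon, +7·1° lat → SW at lon 156°, lat 67°.
Cell spans 2° lon × 1° lat.
west 156.00° E, east 158.00° E.

156.00° E, 158.00° E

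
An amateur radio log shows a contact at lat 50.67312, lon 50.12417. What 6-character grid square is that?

LO50bq

Offset from 180°W / 90°S: lon 230.1242°, lat 140.6731°.
Field: lon ⌊230.1242/20⌋ = 11 → L; lat ⌊140.6731/10⌋ = 14 → O.
Square: lon ⌊10.1242/2⌋ = 5; lat ⌊0.6731/1⌋ = 0.
Subsquare: lon ⌊0.1242/0.0833333⌋ = 1 → b; lat ⌊0.6731/0.0416667⌋ = 16 → q.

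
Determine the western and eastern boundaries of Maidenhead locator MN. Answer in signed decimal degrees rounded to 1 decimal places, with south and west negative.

60.0, 80.0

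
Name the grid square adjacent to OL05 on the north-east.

OL16

Longitude square 0; +1 → 1.
Latitude square 5; +1 → 6.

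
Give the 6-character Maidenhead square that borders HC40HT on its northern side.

HC40hu

Latitude subsquare t = 19; +1 → 20 = u.
The longitude characters are unchanged.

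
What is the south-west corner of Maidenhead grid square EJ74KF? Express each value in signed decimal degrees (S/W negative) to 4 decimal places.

4.2083, -85.1667

Field E=4, J=9: +4·20° lon, +9·10° lat → SW at lon -100°, lat 0°.
Square 7, 4: +7·2° lon, +4·1° lat → SW at lon -86°, lat 4°.
Subsquare k=10, f=5: +10·0.0833333° lon, +5·0.0416667° lat → SW at lon -85.1667°, lat 4.20833°.
latitude 4.2083, longitude -85.1667.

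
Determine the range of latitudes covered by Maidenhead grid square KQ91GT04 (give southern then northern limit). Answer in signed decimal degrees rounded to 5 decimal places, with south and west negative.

Field K=10, Q=16: +10·20° lon, +16·10° lat → SW at lon 20°, lat 70°.
Square 9, 1: +9·2° lon, +1·1° lat → SW at lon 38°, lat 71°.
Subsquare g=6, t=19: +6·0.0833333° lon, +19·0.0416667° lat → SW at lon 38.5°, lat 71.7917°.
Extended square 0, 4: +0·0.00833333° lon, +4·0.00416667° lat → SW at lon 38.5°, lat 71.8083°.
Cell spans 0.00833333° lon × 0.00416667° lat.
south 71.80833, north 71.81250.

71.80833, 71.81250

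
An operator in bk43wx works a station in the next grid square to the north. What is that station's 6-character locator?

Latitude subsquare x = 23; +1 → 24, wraps to 0 = a, carry into square.
Latitude square 3; +1 → 4.
The longitude characters are unchanged.

BK44wa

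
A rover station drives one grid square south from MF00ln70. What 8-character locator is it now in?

Latitude extended square 0; −1 → -1, wraps to 9, carry into subsquare.
Latitude subsquare n = 13; −1 → 12 = m.
The longitude characters are unchanged.

MF00lm79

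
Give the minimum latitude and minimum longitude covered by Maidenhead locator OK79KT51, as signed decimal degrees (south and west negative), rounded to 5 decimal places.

19.79583, 114.87500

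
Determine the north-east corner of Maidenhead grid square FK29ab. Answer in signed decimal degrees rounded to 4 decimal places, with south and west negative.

19.0833, -75.9167

Field F=5, K=10: +5·20° lon, +10·10° lat → SW at lon -80°, lat 10°.
Square 2, 9: +2·2° lon, +9·1° lat → SW at lon -76°, lat 19°.
Subsquare a=0, b=1: +0·0.0833333° lon, +1·0.0416667° lat → SW at lon -76°, lat 19.0417°.
Cell spans 0.0833333° lon × 0.0416667° lat. NE corner is SW corner plus one full cell.
latitude 19.0833, longitude -75.9167.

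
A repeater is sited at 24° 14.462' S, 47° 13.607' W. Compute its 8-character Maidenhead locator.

GG65js22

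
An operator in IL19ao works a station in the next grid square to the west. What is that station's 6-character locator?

Longitude subsquare a = 0; −1 → -1, wraps to 23 = x, carry into square.
Longitude square 1; −1 → 0.
The latitude characters are unchanged.

IL09xo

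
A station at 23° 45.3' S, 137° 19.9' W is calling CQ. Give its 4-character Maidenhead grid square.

CG16

Offset from 180°W / 90°S: lon 42.67°, lat 66.25°.
Field: 42.67/20 → 2 → C, 66.25/10 → 6 → G; chars CG.
Square: 2.67/2 → 1, 6.25/1 → 6; chars 16.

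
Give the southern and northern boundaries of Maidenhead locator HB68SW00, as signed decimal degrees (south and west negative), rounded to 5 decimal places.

Field H=7, B=1: +7·20° lon, +1·10° lat → SW at lon -40°, lat -80°.
Square 6, 8: +6·2° lon, +8·1° lat → SW at lon -28°, lat -72°.
Subsquare s=18, w=22: +18·0.0833333° lon, +22·0.0416667° lat → SW at lon -26.5°, lat -71.0833°.
Extended square 0, 0: +0·0.00833333° lon, +0·0.00416667° lat → SW at lon -26.5°, lat -71.0833°.
Cell spans 0.00833333° lon × 0.00416667° lat.
south -71.08333, north -71.07917.

-71.08333, -71.07917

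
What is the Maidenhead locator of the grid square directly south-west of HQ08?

GQ97

Longitude square 0; −1 → -1, wraps to 9, carry into field.
Longitude field H = 7; −1 → 6 = G.
Latitude square 8; −1 → 7.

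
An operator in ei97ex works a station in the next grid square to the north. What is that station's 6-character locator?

Latitude subsquare x = 23; +1 → 24, wraps to 0 = a, carry into square.
Latitude square 7; +1 → 8.
The longitude characters are unchanged.

EI98ea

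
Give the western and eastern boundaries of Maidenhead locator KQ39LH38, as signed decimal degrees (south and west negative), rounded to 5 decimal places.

26.94167, 26.95000

Field K=10, Q=16: +10·20° lon, +16·10° lat → SW at lon 20°, lat 70°.
Square 3, 9: +3·2° lon, +9·1° lat → SW at lon 26°, lat 79°.
Subsquare l=11, h=7: +11·0.0833333° lon, +7·0.0416667° lat → SW at lon 26.9167°, lat 79.2917°.
Extended square 3, 8: +3·0.00833333° lon, +8·0.00416667° lat → SW at lon 26.9417°, lat 79.325°.
Cell spans 0.00833333° lon × 0.00416667° lat.
west 26.94167, east 26.95000.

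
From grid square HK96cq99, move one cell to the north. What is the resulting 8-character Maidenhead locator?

HK96cr90

Latitude extended square 9; +1 → 10, wraps to 0, carry into subsquare.
Latitude subsquare q = 16; +1 → 17 = r.
The longitude characters are unchanged.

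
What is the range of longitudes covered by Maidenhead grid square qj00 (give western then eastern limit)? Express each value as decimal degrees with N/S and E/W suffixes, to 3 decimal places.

Field Q=16, J=9: +16·20° lon, +9·10° lat → SW at lon 140°, lat 0°.
Square 0, 0: +0·2° lon, +0·1° lat → SW at lon 140°, lat 0°.
Cell spans 2° lon × 1° lat.
west 140.000° E, east 142.000° E.

140.000° E, 142.000° E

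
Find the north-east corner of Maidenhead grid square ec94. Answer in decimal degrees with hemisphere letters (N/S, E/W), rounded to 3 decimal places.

65.000° S, 80.000° W

Field E=4, C=2: +4·20° lon, +2·10° lat → SW at lon -100°, lat -70°.
Square 9, 4: +9·2° lon, +4·1° lat → SW at lon -82°, lat -66°.
Cell spans 2° lon × 1° lat. NE corner is SW corner plus one full cell.
latitude 65.000° S, longitude 80.000° W.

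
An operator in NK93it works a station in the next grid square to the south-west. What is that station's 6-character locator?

NK93hs

Longitude subsquare i = 8; −1 → 7 = h.
Latitude subsquare t = 19; −1 → 18 = s.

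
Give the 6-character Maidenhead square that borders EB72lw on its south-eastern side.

EB72mv

Longitude subsquare l = 11; +1 → 12 = m.
Latitude subsquare w = 22; −1 → 21 = v.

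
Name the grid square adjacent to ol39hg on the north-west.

OL39gh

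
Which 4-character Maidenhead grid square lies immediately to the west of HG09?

GG99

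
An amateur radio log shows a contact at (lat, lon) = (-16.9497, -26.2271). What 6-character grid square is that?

Add 180° to longitude and 90° to latitude: 153.7729, 73.0503.
Field: 153.7729/20 → 7 → H, 73.0503/10 → 7 → H; chars HH.
Square: 13.7729/2 → 6, 3.0503/1 → 3; chars 63.
Subsquare: 1.7729/0.0833333 → 21 → v, 0.0503/0.0416667 → 1 → b; chars vb.

HH63vb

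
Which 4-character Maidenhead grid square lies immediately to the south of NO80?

Latitude square 0; −1 → -1, wraps to 9, carry into field.
Latitude field O = 14; −1 → 13 = N.
The longitude characters are unchanged.

NN89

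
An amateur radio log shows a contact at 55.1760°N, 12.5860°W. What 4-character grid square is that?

Offset from 180°W / 90°S: lon 167.41°, lat 145.18°.
Field: lon ⌊167.41/20⌋ = 8 → I; lat ⌊145.18/10⌋ = 14 → O.
Square: lon ⌊7.41/2⌋ = 3; lat ⌊5.18/1⌋ = 5.

IO35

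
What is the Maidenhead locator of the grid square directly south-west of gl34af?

GL24xe

Longitude subsquare a = 0; −1 → -1, wraps to 23 = x, carry into square.
Longitude square 3; −1 → 2.
Latitude subsquare f = 5; −1 → 4 = e.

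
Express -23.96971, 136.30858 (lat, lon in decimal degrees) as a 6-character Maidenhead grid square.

Shift to the Maidenhead origin (180°W, 90°S): lon 316.3086, lat 66.0303.
Field (20°×10°, letters A–R): lon ⌊316.3086/20⌋ = 15 → P; lat ⌊66.0303/10⌋ = 6 → G.
Square (2°×1°, digits 0–9): lon ⌊16.3086/2⌋ = 8; lat ⌊6.0303/1⌋ = 6.
Subsquare (5′×2.5′, letters a–x): lon ⌊0.3086/0.0833333⌋ = 3 → d; lat ⌊0.0303/0.0416667⌋ = 0 → a.

PG86da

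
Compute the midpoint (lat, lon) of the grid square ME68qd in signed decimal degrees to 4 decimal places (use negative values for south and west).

-41.8542, 73.3750

Field M=12, E=4: +12·20° lon, +4·10° lat → SW at lon 60°, lat -50°.
Square 6, 8: +6·2° lon, +8·1° lat → SW at lon 72°, lat -42°.
Subsquare q=16, d=3: +16·0.0833333° lon, +3·0.0416667° lat → SW at lon 73.3333°, lat -41.875°.
Cell spans 0.0833333° lon × 0.0416667° lat. Centre is SW corner plus half of each.
latitude -41.8542, longitude 73.3750.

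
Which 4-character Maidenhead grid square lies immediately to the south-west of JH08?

IH97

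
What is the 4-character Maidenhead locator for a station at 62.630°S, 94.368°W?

EC27

Add 180° to longitude and 90° to latitude: 85.63, 27.37.
Field: 85.63/20 → 4 → E, 27.37/10 → 2 → C; chars EC.
Square: 5.63/2 → 2, 7.37/1 → 7; chars 27.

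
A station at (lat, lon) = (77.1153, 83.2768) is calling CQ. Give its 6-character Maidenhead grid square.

Shift to the Maidenhead origin (180°W, 90°S): lon 263.2768, lat 167.1153.
Field: lon ⌊263.2768/20⌋ = 13 → N; lat ⌊167.1153/10⌋ = 16 → Q.
Square: lon ⌊3.2768/2⌋ = 1; lat ⌊7.1153/1⌋ = 7.
Subsquare: lon ⌊1.2768/0.0833333⌋ = 15 → p; lat ⌊0.1153/0.0416667⌋ = 2 → c.

NQ17pc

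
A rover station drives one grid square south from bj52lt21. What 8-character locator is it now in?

Latitude extended square 1; −1 → 0.
The longitude characters are unchanged.

BJ52lt20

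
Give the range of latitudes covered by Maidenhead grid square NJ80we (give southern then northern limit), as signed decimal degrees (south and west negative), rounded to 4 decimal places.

0.1667, 0.2083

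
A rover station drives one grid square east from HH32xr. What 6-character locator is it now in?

HH42ar

Longitude subsquare x = 23; +1 → 24, wraps to 0 = a, carry into square.
Longitude square 3; +1 → 4.
The latitude characters are unchanged.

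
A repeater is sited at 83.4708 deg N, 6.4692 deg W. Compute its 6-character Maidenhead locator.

IR63sl

Shift to the Maidenhead origin (180°W, 90°S): lon 173.5308, lat 173.4708.
Field: lon ⌊173.5308/20⌋ = 8 → I; lat ⌊173.4708/10⌋ = 17 → R.
Square: lon ⌊13.5308/2⌋ = 6; lat ⌊3.4708/1⌋ = 3.
Subsquare: lon ⌊1.5308/0.0833333⌋ = 18 → s; lat ⌊0.4708/0.0416667⌋ = 11 → l.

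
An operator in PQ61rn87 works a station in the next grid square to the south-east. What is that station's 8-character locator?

PQ61rn96

Longitude extended square 8; +1 → 9.
Latitude extended square 7; −1 → 6.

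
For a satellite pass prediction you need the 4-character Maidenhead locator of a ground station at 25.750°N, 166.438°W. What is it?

Add 180° to longitude and 90° to latitude: 13.56, 115.75.
Field (20°×10°, letters A–R): 13.56/20 → 0 → A, 115.75/10 → 11 → L; chars AL.
Square (2°×1°, digits 0–9): 13.56/2 → 6, 5.75/1 → 5; chars 65.

AL65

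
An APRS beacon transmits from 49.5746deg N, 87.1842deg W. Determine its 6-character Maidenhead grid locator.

Offset from 180°W / 90°S: lon 92.8158°, lat 139.5746°.
Field: 92.8158/20 → 4 → E, 139.5746/10 → 13 → N; chars EN.
Square: 12.8158/2 → 6, 9.5746/1 → 9; chars 69.
Subsquare: 0.8158/0.0833333 → 9 → j, 0.5746/0.0416667 → 13 → n; chars jn.

EN69jn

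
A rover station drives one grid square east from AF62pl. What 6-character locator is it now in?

AF62ql

Longitude subsquare p = 15; +1 → 16 = q.
The latitude characters are unchanged.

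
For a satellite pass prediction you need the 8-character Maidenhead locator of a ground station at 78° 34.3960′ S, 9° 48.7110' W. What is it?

Offset from 180°W / 90°S: lon 170.18815°, lat 11.42673°.
Field: lon ⌊170.18815/20⌋ = 8 → I; lat ⌊11.42673/10⌋ = 1 → B.
Square: lon ⌊10.18815/2⌋ = 5; lat ⌊1.42673/1⌋ = 1.
Subsquare: lon ⌊0.18815/0.0833333⌋ = 2 → c; lat ⌊0.42673/0.0416667⌋ = 10 → k.
Extended square: lon ⌊0.02148/0.00833333⌋ = 2; lat ⌊0.01007/0.00416667⌋ = 2.

IB51ck22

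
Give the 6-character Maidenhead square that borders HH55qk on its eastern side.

HH55rk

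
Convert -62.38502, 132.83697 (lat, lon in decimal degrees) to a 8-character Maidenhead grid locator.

Shift to the Maidenhead origin (180°W, 90°S): lon 312.83697, lat 27.61498.
Field (20°×10°, letters A–R): lon ⌊312.83697/20⌋ = 15 → P; lat ⌊27.61498/10⌋ = 2 → C.
Square (2°×1°, digits 0–9): lon ⌊12.83697/2⌋ = 6; lat ⌊7.61498/1⌋ = 7.
Subsquare (5′×2.5′, letters a–x): lon ⌊0.83697/0.0833333⌋ = 10 → k; lat ⌊0.61498/0.0416667⌋ = 14 → o.
Extended square (30″×15″, digits 0–9): lon ⌊0.00364/0.00833333⌋ = 0; lat ⌊0.03165/0.00416667⌋ = 7.

PC67ko07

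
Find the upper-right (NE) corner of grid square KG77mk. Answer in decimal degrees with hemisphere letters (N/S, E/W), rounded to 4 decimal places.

22.5417° S, 35.0833° E

Field K=10, G=6: +10·20° lon, +6·10° lat → SW at lon 20°, lat -30°.
Square 7, 7: +7·2° lon, +7·1° lat → SW at lon 34°, lat -23°.
Subsquare m=12, k=10: +12·0.0833333° lon, +10·0.0416667° lat → SW at lon 35°, lat -22.5833°.
Cell spans 0.0833333° lon × 0.0416667° lat. NE corner is SW corner plus one full cell.
latitude 22.5417° S, longitude 35.0833° E.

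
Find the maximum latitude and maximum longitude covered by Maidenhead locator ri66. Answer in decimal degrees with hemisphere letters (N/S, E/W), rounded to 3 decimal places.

3.000° S, 174.000° E

Field R=17, I=8: +17·20° lon, +8·10° lat → SW at lon 160°, lat -10°.
Square 6, 6: +6·2° lon, +6·1° lat → SW at lon 172°, lat -4°.
Cell spans 2° lon × 1° lat. NE corner is SW corner plus one full cell.
latitude 3.000° S, longitude 174.000° E.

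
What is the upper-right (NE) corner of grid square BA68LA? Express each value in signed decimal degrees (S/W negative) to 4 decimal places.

-81.9583, -147.0000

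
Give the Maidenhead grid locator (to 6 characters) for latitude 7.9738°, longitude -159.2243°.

BJ07jx

Add 180° to longitude and 90° to latitude: 20.7757, 97.9738.
Field: 20.7757/20 → 1 → B, 97.9738/10 → 9 → J; chars BJ.
Square: 0.7757/2 → 0, 7.9738/1 → 7; chars 07.
Subsquare: 0.7757/0.0833333 → 9 → j, 0.9738/0.0416667 → 23 → x; chars jx.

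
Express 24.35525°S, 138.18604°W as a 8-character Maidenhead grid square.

CG05vp74

Add 180° to longitude and 90° to latitude: 41.81396, 65.64475.
Field (20°×10°, letters A–R): 41.81396/20 → 2 → C, 65.64475/10 → 6 → G; chars CG.
Square (2°×1°, digits 0–9): 1.81396/2 → 0, 5.64475/1 → 5; chars 05.
Subsquare (5′×2.5′, letters a–x): 1.81396/0.0833333 → 21 → v, 0.64475/0.0416667 → 15 → p; chars vp.
Extended square (30″×15″, digits 0–9): 0.06396/0.00833333 → 7, 0.01975/0.00416667 → 4; chars 74.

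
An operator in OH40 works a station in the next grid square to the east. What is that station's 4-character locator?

OH50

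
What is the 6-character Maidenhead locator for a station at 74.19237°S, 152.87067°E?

Add 180° to longitude and 90° to latitude: 332.8707, 15.8076.
Field: lon ⌊332.8707/20⌋ = 16 → Q; lat ⌊15.8076/10⌋ = 1 → B.
Square: lon ⌊12.8707/2⌋ = 6; lat ⌊5.8076/1⌋ = 5.
Subsquare: lon ⌊0.8707/0.0833333⌋ = 10 → k; lat ⌊0.8076/0.0416667⌋ = 19 → t.

QB65kt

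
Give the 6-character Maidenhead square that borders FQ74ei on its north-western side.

FQ74dj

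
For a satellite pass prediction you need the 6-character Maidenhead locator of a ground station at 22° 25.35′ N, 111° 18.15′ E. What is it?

Add 180° to longitude and 90° to latitude: 291.3025, 112.4225.
Field: lon ⌊291.3025/20⌋ = 14 → O; lat ⌊112.4225/10⌋ = 11 → L.
Square: lon ⌊11.3025/2⌋ = 5; lat ⌊2.4225/1⌋ = 2.
Subsquare: lon ⌊1.3025/0.0833333⌋ = 15 → p; lat ⌊0.4225/0.0416667⌋ = 10 → k.

OL52pk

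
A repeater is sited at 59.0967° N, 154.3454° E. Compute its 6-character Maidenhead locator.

Add 180° to longitude and 90° to latitude: 334.3454, 149.0967.
Field: lon ⌊334.3454/20⌋ = 16 → Q; lat ⌊149.0967/10⌋ = 14 → O.
Square: lon ⌊14.3454/2⌋ = 7; lat ⌊9.0967/1⌋ = 9.
Subsquare: lon ⌊0.3454/0.0833333⌋ = 4 → e; lat ⌊0.0967/0.0416667⌋ = 2 → c.

QO79ec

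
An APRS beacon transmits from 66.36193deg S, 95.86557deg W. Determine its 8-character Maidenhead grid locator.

Offset from 180°W / 90°S: lon 84.13443°, lat 23.63807°.
Field: lon ⌊84.13443/20⌋ = 4 → E; lat ⌊23.63807/10⌋ = 2 → C.
Square: lon ⌊4.13443/2⌋ = 2; lat ⌊3.63807/1⌋ = 3.
Subsquare: lon ⌊0.13443/0.0833333⌋ = 1 → b; lat ⌊0.63807/0.0416667⌋ = 15 → p.
Extended square: lon ⌊0.05110/0.00833333⌋ = 6; lat ⌊0.01307/0.00416667⌋ = 3.

EC23bp63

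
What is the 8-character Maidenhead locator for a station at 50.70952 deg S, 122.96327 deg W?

CD89mg49

Offset from 180°W / 90°S: lon 57.03673°, lat 39.29048°.
Field: lon ⌊57.03673/20⌋ = 2 → C; lat ⌊39.29048/10⌋ = 3 → D.
Square: lon ⌊17.03673/2⌋ = 8; lat ⌊9.29048/1⌋ = 9.
Subsquare: lon ⌊1.03673/0.0833333⌋ = 12 → m; lat ⌊0.29048/0.0416667⌋ = 6 → g.
Extended square: lon ⌊0.03673/0.00833333⌋ = 4; lat ⌊0.04048/0.00416667⌋ = 9.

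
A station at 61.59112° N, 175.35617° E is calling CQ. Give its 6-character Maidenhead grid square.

Offset from 180°W / 90°S: lon 355.3562°, lat 151.5911°.
Field: 355.3562/20 → 17 → R, 151.5911/10 → 15 → P; chars RP.
Square: 15.3562/2 → 7, 1.5911/1 → 1; chars 71.
Subsquare: 1.3562/0.0833333 → 16 → q, 0.5911/0.0416667 → 14 → o; chars qo.

RP71qo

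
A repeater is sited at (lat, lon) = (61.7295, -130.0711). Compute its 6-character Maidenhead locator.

CP41xr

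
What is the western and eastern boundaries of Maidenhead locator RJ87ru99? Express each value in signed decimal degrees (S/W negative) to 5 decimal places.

Field R=17, J=9: +17·20° lon, +9·10° lat → SW at lon 160°, lat 0°.
Square 8, 7: +8·2° lon, +7·1° lat → SW at lon 176°, lat 7°.
Subsquare r=17, u=20: +17·0.0833333° lon, +20·0.0416667° lat → SW at lon 177.417°, lat 7.83333°.
Extended square 9, 9: +9·0.00833333° lon, +9·0.00416667° lat → SW at lon 177.492°, lat 7.87083°.
Cell spans 0.00833333° lon × 0.00416667° lat.
west 177.49167, east 177.50000.

177.49167, 177.50000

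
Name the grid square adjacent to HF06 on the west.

GF96

Longitude square 0; −1 → -1, wraps to 9, carry into field.
Longitude field H = 7; −1 → 6 = G.
The latitude characters are unchanged.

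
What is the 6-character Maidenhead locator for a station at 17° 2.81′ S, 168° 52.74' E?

RH42kw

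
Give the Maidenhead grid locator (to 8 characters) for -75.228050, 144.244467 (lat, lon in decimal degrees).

Shift to the Maidenhead origin (180°W, 90°S): lon 324.24447, lat 14.77195.
Field: 324.24447/20 → 16 → Q, 14.77195/10 → 1 → B; chars QB.
Square: 4.24447/2 → 2, 4.77195/1 → 4; chars 24.
Subsquare: 0.24447/0.0833333 → 2 → c, 0.77195/0.0416667 → 18 → s; chars cs.
Extended square: 0.07780/0.00833333 → 9, 0.02195/0.00416667 → 5; chars 95.

QB24cs95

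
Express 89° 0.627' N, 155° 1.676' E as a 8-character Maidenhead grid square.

QR79ma32

Shift to the Maidenhead origin (180°W, 90°S): lon 335.02793, lat 179.01045.
Field (20°×10°, letters A–R): lon ⌊335.02793/20⌋ = 16 → Q; lat ⌊179.01045/10⌋ = 17 → R.
Square (2°×1°, digits 0–9): lon ⌊15.02793/2⌋ = 7; lat ⌊9.01045/1⌋ = 9.
Subsquare (5′×2.5′, letters a–x): lon ⌊1.02793/0.0833333⌋ = 12 → m; lat ⌊0.01045/0.0416667⌋ = 0 → a.
Extended square (30″×15″, digits 0–9): lon ⌊0.02793/0.00833333⌋ = 3; lat ⌊0.01045/0.00416667⌋ = 2.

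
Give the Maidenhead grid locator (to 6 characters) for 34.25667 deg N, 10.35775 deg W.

Add 180° to longitude and 90° to latitude: 169.6422, 124.2567.
Field: 169.6422/20 → 8 → I, 124.2567/10 → 12 → M; chars IM.
Square: 9.6422/2 → 4, 4.2567/1 → 4; chars 44.
Subsquare: 1.6422/0.0833333 → 19 → t, 0.2567/0.0416667 → 6 → g; chars tg.

IM44tg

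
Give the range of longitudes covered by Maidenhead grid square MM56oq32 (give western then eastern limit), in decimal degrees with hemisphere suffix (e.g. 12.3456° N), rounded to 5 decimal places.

71.19167° E, 71.20000° E

Field M=12, M=12: +12·20° lon, +12·10° lat → SW at lon 60°, lat 30°.
Square 5, 6: +5·2° lon, +6·1° lat → SW at lon 70°, lat 36°.
Subsquare o=14, q=16: +14·0.0833333° lon, +16·0.0416667° lat → SW at lon 71.1667°, lat 36.6667°.
Extended square 3, 2: +3·0.00833333° lon, +2·0.00416667° lat → SW at lon 71.1917°, lat 36.675°.
Cell spans 0.00833333° lon × 0.00416667° lat.
west 71.19167° E, east 71.20000° E.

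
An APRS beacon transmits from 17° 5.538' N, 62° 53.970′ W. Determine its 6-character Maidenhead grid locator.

FK87nc

Shift to the Maidenhead origin (180°W, 90°S): lon 117.1005, lat 107.0923.
Field (20°×10°, letters A–R): lon ⌊117.1005/20⌋ = 5 → F; lat ⌊107.0923/10⌋ = 10 → K.
Square (2°×1°, digits 0–9): lon ⌊17.1005/2⌋ = 8; lat ⌊7.0923/1⌋ = 7.
Subsquare (5′×2.5′, letters a–x): lon ⌊1.1005/0.0833333⌋ = 13 → n; lat ⌊0.0923/0.0416667⌋ = 2 → c.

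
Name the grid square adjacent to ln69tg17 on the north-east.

Longitude extended square 1; +1 → 2.
Latitude extended square 7; +1 → 8.

LN69tg28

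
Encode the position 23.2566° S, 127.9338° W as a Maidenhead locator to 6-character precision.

Shift to the Maidenhead origin (180°W, 90°S): lon 52.0662, lat 66.7434.
Field (20°×10°, letters A–R): lon ⌊52.0662/20⌋ = 2 → C; lat ⌊66.7434/10⌋ = 6 → G.
Square (2°×1°, digits 0–9): lon ⌊12.0662/2⌋ = 6; lat ⌊6.7434/1⌋ = 6.
Subsquare (5′×2.5′, letters a–x): lon ⌊0.0662/0.0833333⌋ = 0 → a; lat ⌊0.7434/0.0416667⌋ = 17 → r.

CG66ar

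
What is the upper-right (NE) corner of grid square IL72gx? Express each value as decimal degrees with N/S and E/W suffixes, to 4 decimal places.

23.0000° N, 5.4167° W

Field I=8, L=11: +8·20° lon, +11·10° lat → SW at lon -20°, lat 20°.
Square 7, 2: +7·2° lon, +2·1° lat → SW at lon -6°, lat 22°.
Subsquare g=6, x=23: +6·0.0833333° lon, +23·0.0416667° lat → SW at lon -5.5°, lat 22.9583°.
Cell spans 0.0833333° lon × 0.0416667° lat. NE corner is SW corner plus one full cell.
latitude 23.0000° N, longitude 5.4167° W.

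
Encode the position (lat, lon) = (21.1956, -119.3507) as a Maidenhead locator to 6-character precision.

DL01he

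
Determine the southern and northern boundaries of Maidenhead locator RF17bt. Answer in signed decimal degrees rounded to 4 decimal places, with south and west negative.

-32.2083, -32.1667

Field R=17, F=5: +17·20° lon, +5·10° lat → SW at lon 160°, lat -40°.
Square 1, 7: +1·2° lon, +7·1° lat → SW at lon 162°, lat -33°.
Subsquare b=1, t=19: +1·0.0833333° lon, +19·0.0416667° lat → SW at lon 162.083°, lat -32.2083°.
Cell spans 0.0833333° lon × 0.0416667° lat.
south -32.2083, north -32.1667.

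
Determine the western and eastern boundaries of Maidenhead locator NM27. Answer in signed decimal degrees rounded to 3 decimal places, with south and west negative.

Field N=13, M=12: +13·20° lon, +12·10° lat → SW at lon 80°, lat 30°.
Square 2, 7: +2·2° lon, +7·1° lat → SW at lon 84°, lat 37°.
Cell spans 2° lon × 1° lat.
west 84.000, east 86.000.

84.000, 86.000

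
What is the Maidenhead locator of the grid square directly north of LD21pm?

Latitude subsquare m = 12; +1 → 13 = n.
The longitude characters are unchanged.

LD21pn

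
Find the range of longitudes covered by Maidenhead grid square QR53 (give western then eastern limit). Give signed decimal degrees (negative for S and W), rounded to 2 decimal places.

150.00, 152.00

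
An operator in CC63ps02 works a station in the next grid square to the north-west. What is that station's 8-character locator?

CC63os93

Longitude extended square 0; −1 → -1, wraps to 9, carry into subsquare.
Longitude subsquare p = 15; −1 → 14 = o.
Latitude extended square 2; +1 → 3.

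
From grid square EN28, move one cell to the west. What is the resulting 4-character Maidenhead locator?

EN18

Longitude square 2; −1 → 1.
The latitude characters are unchanged.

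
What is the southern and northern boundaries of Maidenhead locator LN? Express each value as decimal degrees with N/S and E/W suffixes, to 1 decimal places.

40.0° N, 50.0° N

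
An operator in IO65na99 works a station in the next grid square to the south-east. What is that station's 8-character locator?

Longitude extended square 9; +1 → 10, wraps to 0, carry into subsquare.
Longitude subsquare n = 13; +1 → 14 = o.
Latitude extended square 9; −1 → 8.

IO65oa08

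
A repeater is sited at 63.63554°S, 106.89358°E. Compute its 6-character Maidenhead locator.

Shift to the Maidenhead origin (180°W, 90°S): lon 286.8936, lat 26.3645.
Field: lon ⌊286.8936/20⌋ = 14 → O; lat ⌊26.3645/10⌋ = 2 → C.
Square: lon ⌊6.8936/2⌋ = 3; lat ⌊6.3645/1⌋ = 6.
Subsquare: lon ⌊0.8936/0.0833333⌋ = 10 → k; lat ⌊0.3645/0.0416667⌋ = 8 → i.

OC36ki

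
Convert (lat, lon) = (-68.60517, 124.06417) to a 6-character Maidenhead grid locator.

Add 180° to longitude and 90° to latitude: 304.0642, 21.3948.
Field: lon ⌊304.0642/20⌋ = 15 → P; lat ⌊21.3948/10⌋ = 2 → C.
Square: lon ⌊4.0642/2⌋ = 2; lat ⌊1.3948/1⌋ = 1.
Subsquare: lon ⌊0.0642/0.0833333⌋ = 0 → a; lat ⌊0.3948/0.0416667⌋ = 9 → j.

PC21aj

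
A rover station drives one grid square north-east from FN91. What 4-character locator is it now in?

Longitude square 9; +1 → 10, wraps to 0, carry into field.
Longitude field F = 5; +1 → 6 = G.
Latitude square 1; +1 → 2.

GN02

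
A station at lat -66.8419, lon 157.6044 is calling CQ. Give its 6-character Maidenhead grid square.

QC83td

Add 180° to longitude and 90° to latitude: 337.6044, 23.1581.
Field (20°×10°, letters A–R): 337.6044/20 → 16 → Q, 23.1581/10 → 2 → C; chars QC.
Square (2°×1°, digits 0–9): 17.6044/2 → 8, 3.1581/1 → 3; chars 83.
Subsquare (5′×2.5′, letters a–x): 1.6044/0.0833333 → 19 → t, 0.1581/0.0416667 → 3 → d; chars td.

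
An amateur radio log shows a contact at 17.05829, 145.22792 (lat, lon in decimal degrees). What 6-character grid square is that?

QK27ob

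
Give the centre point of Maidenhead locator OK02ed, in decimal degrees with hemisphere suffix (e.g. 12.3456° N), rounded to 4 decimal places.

12.1458° N, 100.3750° E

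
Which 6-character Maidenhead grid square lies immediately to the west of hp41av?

HP31xv

Longitude subsquare a = 0; −1 → -1, wraps to 23 = x, carry into square.
Longitude square 4; −1 → 3.
The latitude characters are unchanged.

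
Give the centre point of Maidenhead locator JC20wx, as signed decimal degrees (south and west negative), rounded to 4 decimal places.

-69.0208, 5.8750

Field J=9, C=2: +9·20° lon, +2·10° lat → SW at lon 0°, lat -70°.
Square 2, 0: +2·2° lon, +0·1° lat → SW at lon 4°, lat -70°.
Subsquare w=22, x=23: +22·0.0833333° lon, +23·0.0416667° lat → SW at lon 5.83333°, lat -69.0417°.
Cell spans 0.0833333° lon × 0.0416667° lat. Centre is SW corner plus half of each.
latitude -69.0208, longitude 5.8750.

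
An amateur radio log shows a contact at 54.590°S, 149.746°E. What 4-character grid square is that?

QD45

Add 180° to longitude and 90° to latitude: 329.75, 35.41.
Field (20°×10°, letters A–R): lon ⌊329.75/20⌋ = 16 → Q; lat ⌊35.41/10⌋ = 3 → D.
Square (2°×1°, digits 0–9): lon ⌊9.75/2⌋ = 4; lat ⌊5.41/1⌋ = 5.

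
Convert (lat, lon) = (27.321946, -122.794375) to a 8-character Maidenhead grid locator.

CL87oh47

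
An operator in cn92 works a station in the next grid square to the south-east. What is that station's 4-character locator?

DN01

Longitude square 9; +1 → 10, wraps to 0, carry into field.
Longitude field C = 2; +1 → 3 = D.
Latitude square 2; −1 → 1.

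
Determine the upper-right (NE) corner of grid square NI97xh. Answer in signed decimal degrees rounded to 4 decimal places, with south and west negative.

Field N=13, I=8: +13·20° lon, +8·10° lat → SW at lon 80°, lat -10°.
Square 9, 7: +9·2° lon, +7·1° lat → SW at lon 98°, lat -3°.
Subsquare x=23, h=7: +23·0.0833333° lon, +7·0.0416667° lat → SW at lon 99.9167°, lat -2.70833°.
Cell spans 0.0833333° lon × 0.0416667° lat. NE corner is SW corner plus one full cell.
latitude -2.6667, longitude 100.0000.

-2.6667, 100.0000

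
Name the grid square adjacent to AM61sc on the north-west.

Longitude subsquare s = 18; −1 → 17 = r.
Latitude subsquare c = 2; +1 → 3 = d.

AM61rd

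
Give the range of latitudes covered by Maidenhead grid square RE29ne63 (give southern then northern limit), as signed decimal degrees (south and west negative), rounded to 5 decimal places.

Field R=17, E=4: +17·20° lon, +4·10° lat → SW at lon 160°, lat -50°.
Square 2, 9: +2·2° lon, +9·1° lat → SW at lon 164°, lat -41°.
Subsquare n=13, e=4: +13·0.0833333° lon, +4·0.0416667° lat → SW at lon 165.083°, lat -40.8333°.
Extended square 6, 3: +6·0.00833333° lon, +3·0.00416667° lat → SW at lon 165.133°, lat -40.8208°.
Cell spans 0.00833333° lon × 0.00416667° lat.
south -40.82083, north -40.81667.

-40.82083, -40.81667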